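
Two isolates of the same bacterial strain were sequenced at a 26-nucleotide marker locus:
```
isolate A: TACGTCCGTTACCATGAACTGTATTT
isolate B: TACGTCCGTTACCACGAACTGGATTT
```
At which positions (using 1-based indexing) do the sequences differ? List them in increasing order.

15, 22

Differences at position 15 (T→C), position 22 (T→G).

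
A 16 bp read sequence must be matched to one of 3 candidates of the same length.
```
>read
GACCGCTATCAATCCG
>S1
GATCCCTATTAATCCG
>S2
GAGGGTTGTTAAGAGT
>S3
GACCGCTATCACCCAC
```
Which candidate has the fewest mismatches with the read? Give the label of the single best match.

Hamming distances to read — S1: 3; S2: 9; S3: 4.
Smallest is S1 with 3 mismatches.

S1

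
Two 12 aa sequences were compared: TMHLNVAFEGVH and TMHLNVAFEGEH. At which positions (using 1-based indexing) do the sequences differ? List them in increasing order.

11

Scanning 1-based: 11: V/E.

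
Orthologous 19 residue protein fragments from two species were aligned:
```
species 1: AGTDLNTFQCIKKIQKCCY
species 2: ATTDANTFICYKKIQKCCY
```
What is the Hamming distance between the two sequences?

4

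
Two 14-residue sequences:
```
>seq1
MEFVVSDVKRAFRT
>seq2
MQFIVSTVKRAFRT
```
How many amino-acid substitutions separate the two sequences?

3

Comparing position by position, 3 positions differ: 2 (E/Q), 4 (V/I), 7 (D/T).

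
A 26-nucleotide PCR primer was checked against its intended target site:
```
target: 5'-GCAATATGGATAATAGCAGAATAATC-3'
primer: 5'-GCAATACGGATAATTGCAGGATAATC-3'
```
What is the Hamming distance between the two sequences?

Comparing position by position, 3 positions differ: 7 (T/C), 15 (A/T), 20 (A/G).

3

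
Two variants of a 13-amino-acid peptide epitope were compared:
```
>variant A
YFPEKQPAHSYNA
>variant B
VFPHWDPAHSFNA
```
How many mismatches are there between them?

5

Mismatches (1-based): position 1: Y→V; position 4: E→H; position 5: K→W; position 6: Q→D; position 11: Y→F.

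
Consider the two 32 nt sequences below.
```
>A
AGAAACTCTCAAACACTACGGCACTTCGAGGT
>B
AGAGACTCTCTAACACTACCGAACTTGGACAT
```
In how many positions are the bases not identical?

7

The sequences differ at positions 4, 11, 20, 22, 27, 30, 31 (1-based) — 7 in total.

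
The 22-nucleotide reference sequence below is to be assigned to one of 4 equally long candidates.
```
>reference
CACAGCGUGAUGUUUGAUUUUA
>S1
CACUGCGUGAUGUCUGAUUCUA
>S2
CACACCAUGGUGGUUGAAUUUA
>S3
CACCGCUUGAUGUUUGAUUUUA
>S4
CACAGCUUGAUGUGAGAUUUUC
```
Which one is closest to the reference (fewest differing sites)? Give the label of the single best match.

S3

Hamming distances to reference — S1: 3; S2: 5; S3: 2; S4: 4.
Smallest is S3 with 2 mismatches.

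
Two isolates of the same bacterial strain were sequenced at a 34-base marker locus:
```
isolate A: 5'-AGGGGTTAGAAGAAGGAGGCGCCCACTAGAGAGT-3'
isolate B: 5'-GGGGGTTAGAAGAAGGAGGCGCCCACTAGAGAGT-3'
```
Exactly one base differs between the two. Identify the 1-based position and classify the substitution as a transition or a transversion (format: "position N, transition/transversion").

The sequences differ only at position 1: A→G (purine→purine), a transition.

position 1, transition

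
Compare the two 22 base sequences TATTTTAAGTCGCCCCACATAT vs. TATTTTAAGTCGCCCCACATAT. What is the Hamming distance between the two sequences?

0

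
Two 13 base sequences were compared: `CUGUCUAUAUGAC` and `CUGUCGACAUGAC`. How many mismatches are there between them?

2

Mismatches (1-based): base 6: U→G; base 8: U→C.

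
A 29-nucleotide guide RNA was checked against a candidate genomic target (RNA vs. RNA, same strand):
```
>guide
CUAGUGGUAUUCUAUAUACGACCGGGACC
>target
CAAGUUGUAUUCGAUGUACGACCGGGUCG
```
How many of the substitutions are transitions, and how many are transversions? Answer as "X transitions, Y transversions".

1 transition, 5 transversions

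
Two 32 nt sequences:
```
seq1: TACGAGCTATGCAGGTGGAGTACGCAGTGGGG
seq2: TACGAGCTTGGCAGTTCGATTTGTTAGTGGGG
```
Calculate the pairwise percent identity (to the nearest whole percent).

72%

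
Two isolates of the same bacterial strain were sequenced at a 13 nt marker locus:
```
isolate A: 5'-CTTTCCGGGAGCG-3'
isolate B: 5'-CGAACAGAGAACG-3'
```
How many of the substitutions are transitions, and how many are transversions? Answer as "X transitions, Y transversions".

Transitions (purine↔purine or pyrimidine↔pyrimidine): 8 G→A, 11 G→A.
Transversions (purine↔pyrimidine): 2 T→G, 3 T→A, 4 T→A, 6 C→A.

2 transitions, 4 transversions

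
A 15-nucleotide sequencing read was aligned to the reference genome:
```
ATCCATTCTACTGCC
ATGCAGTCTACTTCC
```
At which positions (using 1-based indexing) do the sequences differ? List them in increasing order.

3, 6, 13

Scanning 1-based: 3: C/G; 6: T/G; 13: G/T.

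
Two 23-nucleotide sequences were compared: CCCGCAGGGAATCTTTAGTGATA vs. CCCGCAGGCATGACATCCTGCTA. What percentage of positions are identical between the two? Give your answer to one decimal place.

Mismatches at positions 9, 11, 12, 13, 14, 15, 17, 18, 21 (1-based): 9 of 23.
Identical positions: 14/23 = 60.87% → 60.9%.

60.9%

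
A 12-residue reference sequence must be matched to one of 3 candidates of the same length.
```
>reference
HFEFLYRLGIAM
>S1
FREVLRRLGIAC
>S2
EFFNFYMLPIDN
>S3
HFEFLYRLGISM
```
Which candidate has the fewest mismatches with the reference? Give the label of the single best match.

S1 differs at 5 residues; S2 differs at 8 residues; S3 differs at 1 residue. The closest is S3.

S3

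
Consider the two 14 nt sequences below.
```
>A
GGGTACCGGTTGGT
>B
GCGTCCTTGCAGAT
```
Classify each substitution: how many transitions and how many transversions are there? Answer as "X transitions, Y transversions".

Mismatches (1-based):
base 2: G→C (purine→pyrimidine, transversion)
base 5: A→C (purine→pyrimidine, transversion)
base 7: C→T (pyrimidine→pyrimidine, transition)
base 8: G→T (purine→pyrimidine, transversion)
base 10: T→C (pyrimidine→pyrimidine, transition)
base 11: T→A (pyrimidine→purine, transversion)
base 13: G→A (purine→purine, transition)

3 transitions, 4 transversions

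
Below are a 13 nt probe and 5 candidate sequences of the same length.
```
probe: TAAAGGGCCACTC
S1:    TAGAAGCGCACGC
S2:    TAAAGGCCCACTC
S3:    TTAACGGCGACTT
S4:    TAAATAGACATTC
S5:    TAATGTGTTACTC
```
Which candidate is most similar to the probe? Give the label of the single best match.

Hamming distances to probe — S1: 5; S2: 1; S3: 4; S4: 4; S5: 4.
Smallest is S2 with 1 mismatch.

S2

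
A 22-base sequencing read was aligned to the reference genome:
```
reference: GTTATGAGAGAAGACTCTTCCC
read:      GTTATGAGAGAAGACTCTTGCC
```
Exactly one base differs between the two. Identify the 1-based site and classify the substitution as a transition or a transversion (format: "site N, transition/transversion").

The sequences differ only at site 20: C→G (pyrimidine→purine), a transversion.

site 20, transversion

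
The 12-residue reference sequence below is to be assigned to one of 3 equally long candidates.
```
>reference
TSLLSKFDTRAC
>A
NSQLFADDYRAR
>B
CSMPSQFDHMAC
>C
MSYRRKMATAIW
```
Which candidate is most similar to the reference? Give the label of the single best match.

B

Hamming distances to reference — A: 7; B: 6; C: 9.
Smallest is B with 6 mismatches.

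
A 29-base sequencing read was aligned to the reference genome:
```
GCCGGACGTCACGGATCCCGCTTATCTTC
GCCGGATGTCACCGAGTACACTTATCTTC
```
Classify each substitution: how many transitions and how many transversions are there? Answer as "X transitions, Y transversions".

3 transitions, 3 transversions

Transitions (purine↔purine or pyrimidine↔pyrimidine): 7 C→T, 17 C→T, 20 G→A.
Transversions (purine↔pyrimidine): 13 G→C, 16 T→G, 18 C→A.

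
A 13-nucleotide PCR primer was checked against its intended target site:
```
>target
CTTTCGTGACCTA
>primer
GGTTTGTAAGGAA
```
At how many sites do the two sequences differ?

7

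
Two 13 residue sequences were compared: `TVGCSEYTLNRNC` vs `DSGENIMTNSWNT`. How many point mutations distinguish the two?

10

Comparing position by position, 10 positions differ: 1 (T/D), 2 (V/S), 4 (C/E), 5 (S/N), 6 (E/I), 7 (Y/M), 9 (L/N), 10 (N/S), 11 (R/W), 13 (C/T).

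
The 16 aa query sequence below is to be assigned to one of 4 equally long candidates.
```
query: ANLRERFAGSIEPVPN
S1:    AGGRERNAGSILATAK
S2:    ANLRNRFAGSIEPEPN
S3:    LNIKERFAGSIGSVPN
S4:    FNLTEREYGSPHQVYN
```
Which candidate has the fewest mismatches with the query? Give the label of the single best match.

S1 differs at 8 positions; S2 differs at 2 positions; S3 differs at 5 positions; S4 differs at 8 positions. The closest is S2.

S2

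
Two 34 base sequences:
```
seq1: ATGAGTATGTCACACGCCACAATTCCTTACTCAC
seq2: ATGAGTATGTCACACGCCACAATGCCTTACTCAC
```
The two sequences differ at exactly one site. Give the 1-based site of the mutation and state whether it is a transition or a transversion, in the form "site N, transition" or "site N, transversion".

Site 24 changes T→G. T is a pyrimidine and G is a purine, so this is a transversion.

site 24, transversion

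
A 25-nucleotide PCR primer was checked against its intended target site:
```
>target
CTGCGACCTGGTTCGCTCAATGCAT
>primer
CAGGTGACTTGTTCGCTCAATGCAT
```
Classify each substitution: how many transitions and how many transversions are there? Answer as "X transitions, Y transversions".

1 transition, 5 transversions

Mismatches (1-based):
position 2: T→A (pyrimidine→purine, transversion)
position 4: C→G (pyrimidine→purine, transversion)
position 5: G→T (purine→pyrimidine, transversion)
position 6: A→G (purine→purine, transition)
position 7: C→A (pyrimidine→purine, transversion)
position 10: G→T (purine→pyrimidine, transversion)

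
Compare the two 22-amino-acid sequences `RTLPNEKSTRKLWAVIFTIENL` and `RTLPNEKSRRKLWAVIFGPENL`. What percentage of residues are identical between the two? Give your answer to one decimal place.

86.4%

3 positions differ (9, 18, 19), so 19 of 22 match: 19/22 = 86.36%.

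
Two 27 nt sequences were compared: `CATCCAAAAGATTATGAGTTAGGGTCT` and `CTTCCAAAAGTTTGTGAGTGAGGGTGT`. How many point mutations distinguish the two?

5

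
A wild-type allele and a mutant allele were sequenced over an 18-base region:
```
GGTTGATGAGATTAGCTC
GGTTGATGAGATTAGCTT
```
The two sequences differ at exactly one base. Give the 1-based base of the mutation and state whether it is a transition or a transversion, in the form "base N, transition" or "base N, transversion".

base 18, transition

Base 18 changes C→T. C is a pyrimidine and T is a pyrimidine, so this is a transition.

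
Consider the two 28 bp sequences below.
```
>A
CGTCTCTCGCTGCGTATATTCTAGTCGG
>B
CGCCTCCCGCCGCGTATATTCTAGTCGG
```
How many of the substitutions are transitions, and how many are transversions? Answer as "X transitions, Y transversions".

3 transitions, 0 transversions

Transitions (purine↔purine or pyrimidine↔pyrimidine): 3 T→C, 7 T→C, 11 T→C.
Transversions (purine↔pyrimidine): none.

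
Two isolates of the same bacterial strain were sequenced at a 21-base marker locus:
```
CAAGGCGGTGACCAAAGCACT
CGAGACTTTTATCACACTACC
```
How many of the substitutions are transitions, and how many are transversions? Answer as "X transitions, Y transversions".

Mismatches (1-based):
site 2: A→G (purine→purine, transition)
site 5: G→A (purine→purine, transition)
site 7: G→T (purine→pyrimidine, transversion)
site 8: G→T (purine→pyrimidine, transversion)
site 10: G→T (purine→pyrimidine, transversion)
site 12: C→T (pyrimidine→pyrimidine, transition)
site 15: A→C (purine→pyrimidine, transversion)
site 17: G→C (purine→pyrimidine, transversion)
site 18: C→T (pyrimidine→pyrimidine, transition)
site 21: T→C (pyrimidine→pyrimidine, transition)

5 transitions, 5 transversions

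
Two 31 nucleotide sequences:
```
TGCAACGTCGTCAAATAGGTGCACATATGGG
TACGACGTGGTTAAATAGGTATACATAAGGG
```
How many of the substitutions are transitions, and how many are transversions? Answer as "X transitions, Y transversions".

Mismatches (1-based):
base 2: G→A (purine→purine, transition)
base 4: A→G (purine→purine, transition)
base 9: C→G (pyrimidine→purine, transversion)
base 12: C→T (pyrimidine→pyrimidine, transition)
base 21: G→A (purine→purine, transition)
base 22: C→T (pyrimidine→pyrimidine, transition)
base 28: T→A (pyrimidine→purine, transversion)

5 transitions, 2 transversions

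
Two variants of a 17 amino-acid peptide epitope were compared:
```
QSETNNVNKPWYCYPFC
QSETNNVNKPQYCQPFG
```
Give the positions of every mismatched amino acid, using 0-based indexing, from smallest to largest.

10, 13, 16

Differences at position 10 (W→Q), position 13 (Y→Q), position 16 (C→G).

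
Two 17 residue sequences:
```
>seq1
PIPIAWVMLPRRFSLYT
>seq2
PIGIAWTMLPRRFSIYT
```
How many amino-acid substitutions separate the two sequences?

The sequences differ at residues 3, 7, 15 (1-based) — 3 in total.

3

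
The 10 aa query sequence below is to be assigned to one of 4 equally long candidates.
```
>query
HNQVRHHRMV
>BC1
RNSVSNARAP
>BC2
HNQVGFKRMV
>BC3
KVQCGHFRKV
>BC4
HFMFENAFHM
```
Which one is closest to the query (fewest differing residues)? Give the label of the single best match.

BC2

Hamming distances to query — BC1: 7; BC2: 3; BC3: 6; BC4: 9.
Smallest is BC2 with 3 mismatches.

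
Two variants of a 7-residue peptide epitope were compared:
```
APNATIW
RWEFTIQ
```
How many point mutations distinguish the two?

The sequences differ at positions 1, 2, 3, 4, 7 (1-based) — 5 in total.

5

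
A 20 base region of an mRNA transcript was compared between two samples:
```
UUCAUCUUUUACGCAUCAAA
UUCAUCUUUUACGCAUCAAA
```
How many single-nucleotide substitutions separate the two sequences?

The two sequences are identical at every position.

0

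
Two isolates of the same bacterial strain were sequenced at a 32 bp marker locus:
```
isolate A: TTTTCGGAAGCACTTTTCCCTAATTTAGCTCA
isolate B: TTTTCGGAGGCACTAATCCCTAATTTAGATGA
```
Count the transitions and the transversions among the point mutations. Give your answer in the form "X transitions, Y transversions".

Transitions (purine↔purine or pyrimidine↔pyrimidine): 9 A→G.
Transversions (purine↔pyrimidine): 15 T→A, 16 T→A, 29 C→A, 31 C→G.

1 transition, 4 transversions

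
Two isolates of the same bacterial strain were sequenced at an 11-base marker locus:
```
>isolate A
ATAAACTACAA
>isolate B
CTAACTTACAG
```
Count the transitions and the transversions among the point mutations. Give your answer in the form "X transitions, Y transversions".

2 transitions, 2 transversions

Transitions (purine↔purine or pyrimidine↔pyrimidine): 6 C→T, 11 A→G.
Transversions (purine↔pyrimidine): 1 A→C, 5 A→C.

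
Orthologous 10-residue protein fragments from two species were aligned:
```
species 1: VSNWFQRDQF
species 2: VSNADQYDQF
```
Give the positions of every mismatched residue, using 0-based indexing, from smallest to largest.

Scanning 0-based: 3: W/A; 4: F/D; 6: R/Y.

3, 4, 6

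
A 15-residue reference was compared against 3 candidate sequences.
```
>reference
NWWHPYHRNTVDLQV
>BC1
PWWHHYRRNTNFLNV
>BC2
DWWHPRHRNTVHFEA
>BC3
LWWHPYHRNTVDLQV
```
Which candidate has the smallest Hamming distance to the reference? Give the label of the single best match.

BC1 differs at 6 positions; BC2 differs at 6 positions; BC3 differs at 1 position. The closest is BC3.

BC3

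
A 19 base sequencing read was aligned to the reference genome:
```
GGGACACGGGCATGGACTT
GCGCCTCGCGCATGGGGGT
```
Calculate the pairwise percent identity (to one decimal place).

Mismatches at positions 2, 4, 6, 9, 16, 17, 18 (1-based): 7 of 19.
Identical positions: 12/19 = 63.16% → 63.2%.

63.2%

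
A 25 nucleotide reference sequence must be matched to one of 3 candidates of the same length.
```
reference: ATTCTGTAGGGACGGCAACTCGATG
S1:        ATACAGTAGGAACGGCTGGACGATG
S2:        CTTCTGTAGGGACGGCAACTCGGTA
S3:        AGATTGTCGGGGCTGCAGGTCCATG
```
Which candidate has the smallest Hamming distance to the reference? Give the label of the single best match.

S2

S1 differs at 7 positions; S2 differs at 3 positions; S3 differs at 9 positions. The closest is S2.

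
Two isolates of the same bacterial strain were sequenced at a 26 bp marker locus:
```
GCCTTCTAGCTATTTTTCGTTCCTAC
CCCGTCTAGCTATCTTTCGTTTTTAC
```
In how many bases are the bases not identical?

5

The sequences differ at bases 1, 4, 14, 22, 23 (1-based) — 5 in total.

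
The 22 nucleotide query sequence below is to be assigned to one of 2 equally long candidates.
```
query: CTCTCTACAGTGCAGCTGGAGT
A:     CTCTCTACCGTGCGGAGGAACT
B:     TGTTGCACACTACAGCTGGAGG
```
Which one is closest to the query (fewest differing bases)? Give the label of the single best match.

Hamming distances to query — A: 6; B: 8.
Smallest is A with 6 mismatches.

A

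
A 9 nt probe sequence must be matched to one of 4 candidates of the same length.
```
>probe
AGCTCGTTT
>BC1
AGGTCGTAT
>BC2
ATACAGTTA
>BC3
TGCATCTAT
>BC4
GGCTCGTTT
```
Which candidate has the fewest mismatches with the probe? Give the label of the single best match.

BC4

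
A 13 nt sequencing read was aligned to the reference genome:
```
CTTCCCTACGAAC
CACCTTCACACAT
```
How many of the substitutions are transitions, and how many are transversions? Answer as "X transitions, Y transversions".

6 transitions, 2 transversions

Transitions (purine↔purine or pyrimidine↔pyrimidine): 3 T→C, 5 C→T, 6 C→T, 7 T→C, 10 G→A, 13 C→T.
Transversions (purine↔pyrimidine): 2 T→A, 11 A→C.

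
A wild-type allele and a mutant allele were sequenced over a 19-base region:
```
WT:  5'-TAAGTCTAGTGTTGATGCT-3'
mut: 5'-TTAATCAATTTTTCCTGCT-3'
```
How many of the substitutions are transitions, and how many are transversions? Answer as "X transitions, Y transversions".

1 transition, 6 transversions

Transitions (purine↔purine or pyrimidine↔pyrimidine): 4 G→A.
Transversions (purine↔pyrimidine): 2 A→T, 7 T→A, 9 G→T, 11 G→T, 14 G→C, 15 A→C.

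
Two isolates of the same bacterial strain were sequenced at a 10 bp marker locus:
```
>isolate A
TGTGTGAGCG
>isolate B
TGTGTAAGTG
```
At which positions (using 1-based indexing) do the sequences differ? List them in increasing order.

6, 9

Scanning 1-based: 6: G/A; 9: C/T.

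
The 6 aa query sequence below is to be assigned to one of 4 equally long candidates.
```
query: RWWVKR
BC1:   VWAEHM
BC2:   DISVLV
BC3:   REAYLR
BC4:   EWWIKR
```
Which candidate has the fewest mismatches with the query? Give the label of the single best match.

BC4

Hamming distances to query — BC1: 5; BC2: 5; BC3: 4; BC4: 2.
Smallest is BC4 with 2 mismatches.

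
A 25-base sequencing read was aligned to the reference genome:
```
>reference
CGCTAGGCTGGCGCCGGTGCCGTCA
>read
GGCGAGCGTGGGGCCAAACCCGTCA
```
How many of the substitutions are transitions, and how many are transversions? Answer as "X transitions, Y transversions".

2 transitions, 7 transversions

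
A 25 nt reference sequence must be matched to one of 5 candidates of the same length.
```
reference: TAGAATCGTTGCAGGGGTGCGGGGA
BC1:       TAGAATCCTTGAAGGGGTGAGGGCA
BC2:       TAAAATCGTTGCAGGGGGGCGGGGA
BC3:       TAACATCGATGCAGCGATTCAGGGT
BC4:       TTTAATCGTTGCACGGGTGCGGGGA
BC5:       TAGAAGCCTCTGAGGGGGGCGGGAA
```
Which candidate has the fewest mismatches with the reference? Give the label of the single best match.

BC2

BC1 differs at 4 positions; BC2 differs at 2 positions; BC3 differs at 8 positions; BC4 differs at 3 positions; BC5 differs at 7 positions. The closest is BC2.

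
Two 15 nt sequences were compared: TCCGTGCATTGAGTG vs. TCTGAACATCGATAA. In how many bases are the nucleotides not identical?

7

Comparing position by position, 7 bases differ: 3 (C/T), 5 (T/A), 6 (G/A), 10 (T/C), 13 (G/T), 14 (T/A), 15 (G/A).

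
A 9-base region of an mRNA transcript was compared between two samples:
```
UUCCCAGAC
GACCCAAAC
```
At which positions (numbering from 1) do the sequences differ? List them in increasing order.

Differences at position 1 (U→G), position 2 (U→A), position 7 (G→A).

1, 2, 7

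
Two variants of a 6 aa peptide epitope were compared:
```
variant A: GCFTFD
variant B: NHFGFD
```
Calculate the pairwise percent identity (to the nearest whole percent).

50%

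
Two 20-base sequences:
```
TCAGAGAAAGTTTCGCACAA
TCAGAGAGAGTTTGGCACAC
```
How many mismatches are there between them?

Mismatches (1-based): site 8: A→G; site 14: C→G; site 20: A→C.

3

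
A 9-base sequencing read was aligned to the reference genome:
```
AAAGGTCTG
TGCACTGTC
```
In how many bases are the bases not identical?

7

The sequences differ at bases 1, 2, 3, 4, 5, 7, 9 (1-based) — 7 in total.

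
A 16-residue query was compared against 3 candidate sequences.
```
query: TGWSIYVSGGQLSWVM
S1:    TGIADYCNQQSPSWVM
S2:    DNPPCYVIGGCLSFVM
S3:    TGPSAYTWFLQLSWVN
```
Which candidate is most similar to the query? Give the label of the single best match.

S3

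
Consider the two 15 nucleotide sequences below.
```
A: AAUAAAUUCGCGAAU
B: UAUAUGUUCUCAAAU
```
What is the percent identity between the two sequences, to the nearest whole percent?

67%

5 positions differ (1, 5, 6, 10, 12), so 10 of 15 match: 10/15 = 66.67%.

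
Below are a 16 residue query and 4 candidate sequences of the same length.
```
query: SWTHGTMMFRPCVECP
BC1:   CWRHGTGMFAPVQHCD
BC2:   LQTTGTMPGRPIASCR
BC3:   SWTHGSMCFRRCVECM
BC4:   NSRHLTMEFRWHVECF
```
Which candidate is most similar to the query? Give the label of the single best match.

BC3

Hamming distances to query — BC1: 8; BC2: 9; BC3: 4; BC4: 8.
Smallest is BC3 with 4 mismatches.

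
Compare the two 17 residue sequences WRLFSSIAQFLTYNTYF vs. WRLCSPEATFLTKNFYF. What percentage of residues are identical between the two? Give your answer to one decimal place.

64.7%

6 positions differ (4, 6, 7, 9, 13, 15), so 11 of 17 match: 11/17 = 64.71%.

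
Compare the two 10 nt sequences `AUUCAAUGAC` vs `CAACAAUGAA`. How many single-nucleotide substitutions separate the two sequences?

Mismatches (1-based): base 1: A→C; base 2: U→A; base 3: U→A; base 10: C→A.

4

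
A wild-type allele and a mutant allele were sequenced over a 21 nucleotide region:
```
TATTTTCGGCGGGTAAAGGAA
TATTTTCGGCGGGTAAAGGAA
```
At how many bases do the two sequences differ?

The two sequences are identical at every position.

0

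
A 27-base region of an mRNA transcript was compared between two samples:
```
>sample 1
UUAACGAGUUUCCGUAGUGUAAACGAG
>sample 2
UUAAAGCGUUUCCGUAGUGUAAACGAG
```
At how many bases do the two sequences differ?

The sequences differ at bases 5, 7 (1-based) — 2 in total.

2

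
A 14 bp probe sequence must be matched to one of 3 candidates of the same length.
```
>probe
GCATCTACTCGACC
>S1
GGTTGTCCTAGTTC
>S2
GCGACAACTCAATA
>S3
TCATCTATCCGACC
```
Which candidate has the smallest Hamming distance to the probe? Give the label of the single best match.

S3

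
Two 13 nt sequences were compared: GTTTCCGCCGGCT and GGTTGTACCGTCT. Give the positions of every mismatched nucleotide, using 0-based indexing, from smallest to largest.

1, 4, 5, 6, 10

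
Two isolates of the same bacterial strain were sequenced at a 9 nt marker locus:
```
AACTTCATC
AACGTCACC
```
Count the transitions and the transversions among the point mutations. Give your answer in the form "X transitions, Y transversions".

1 transition, 1 transversion

Transitions (purine↔purine or pyrimidine↔pyrimidine): 8 T→C.
Transversions (purine↔pyrimidine): 4 T→G.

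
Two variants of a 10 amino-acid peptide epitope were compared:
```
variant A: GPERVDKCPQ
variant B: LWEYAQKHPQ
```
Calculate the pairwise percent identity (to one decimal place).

6 positions differ (1, 2, 4, 5, 6, 8), so 4 of 10 match: 4/10 = 40%.

40.0%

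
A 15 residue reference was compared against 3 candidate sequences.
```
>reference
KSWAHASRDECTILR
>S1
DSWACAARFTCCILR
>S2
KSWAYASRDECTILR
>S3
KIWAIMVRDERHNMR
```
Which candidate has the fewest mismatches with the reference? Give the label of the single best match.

S1 differs at 6 positions; S2 differs at 1 position; S3 differs at 8 positions. The closest is S2.

S2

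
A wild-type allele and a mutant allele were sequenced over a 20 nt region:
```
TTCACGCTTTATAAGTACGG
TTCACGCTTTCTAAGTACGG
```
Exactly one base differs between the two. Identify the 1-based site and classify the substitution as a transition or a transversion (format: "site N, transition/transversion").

site 11, transversion

The sequences differ only at site 11: A→C (purine→pyrimidine), a transversion.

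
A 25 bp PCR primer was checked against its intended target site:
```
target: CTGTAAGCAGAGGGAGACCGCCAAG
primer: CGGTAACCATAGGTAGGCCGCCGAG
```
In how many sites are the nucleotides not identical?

6

The sequences differ at sites 2, 7, 10, 14, 17, 23 (1-based) — 6 in total.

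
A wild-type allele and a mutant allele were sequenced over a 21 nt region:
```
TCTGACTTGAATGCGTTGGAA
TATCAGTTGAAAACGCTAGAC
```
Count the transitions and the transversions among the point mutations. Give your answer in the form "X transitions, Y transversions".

3 transitions, 5 transversions

Mismatches (1-based):
base 2: C→A (pyrimidine→purine, transversion)
base 4: G→C (purine→pyrimidine, transversion)
base 6: C→G (pyrimidine→purine, transversion)
base 12: T→A (pyrimidine→purine, transversion)
base 13: G→A (purine→purine, transition)
base 16: T→C (pyrimidine→pyrimidine, transition)
base 18: G→A (purine→purine, transition)
base 21: A→C (purine→pyrimidine, transversion)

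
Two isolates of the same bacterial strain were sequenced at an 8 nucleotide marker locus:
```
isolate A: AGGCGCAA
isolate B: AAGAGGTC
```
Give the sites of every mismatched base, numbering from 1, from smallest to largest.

Differences at site 2 (G→A), site 4 (C→A), site 6 (C→G), site 7 (A→T), site 8 (A→C).

2, 4, 6, 7, 8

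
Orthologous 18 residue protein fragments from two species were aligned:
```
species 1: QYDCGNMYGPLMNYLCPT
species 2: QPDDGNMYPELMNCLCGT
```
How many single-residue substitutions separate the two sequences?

6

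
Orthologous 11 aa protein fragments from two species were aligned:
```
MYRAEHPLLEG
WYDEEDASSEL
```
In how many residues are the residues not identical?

The sequences differ at residues 1, 3, 4, 6, 7, 8, 9, 11 (1-based) — 8 in total.

8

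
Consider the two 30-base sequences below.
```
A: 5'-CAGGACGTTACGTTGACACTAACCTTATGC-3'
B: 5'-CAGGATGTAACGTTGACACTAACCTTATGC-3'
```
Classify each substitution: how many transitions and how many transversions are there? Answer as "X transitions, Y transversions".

1 transition, 1 transversion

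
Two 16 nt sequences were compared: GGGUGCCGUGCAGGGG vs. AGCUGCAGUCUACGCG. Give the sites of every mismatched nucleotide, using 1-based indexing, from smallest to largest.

Scanning 1-based: 1: G/A; 3: G/C; 7: C/A; 10: G/C; 11: C/U; 13: G/C; 15: G/C.

1, 3, 7, 10, 11, 13, 15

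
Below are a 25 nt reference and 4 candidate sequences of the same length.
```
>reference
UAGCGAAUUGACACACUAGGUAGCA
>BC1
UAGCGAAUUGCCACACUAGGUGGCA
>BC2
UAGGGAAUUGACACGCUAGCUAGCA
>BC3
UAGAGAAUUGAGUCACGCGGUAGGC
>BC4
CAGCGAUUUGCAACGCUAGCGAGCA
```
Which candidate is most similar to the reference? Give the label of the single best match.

BC1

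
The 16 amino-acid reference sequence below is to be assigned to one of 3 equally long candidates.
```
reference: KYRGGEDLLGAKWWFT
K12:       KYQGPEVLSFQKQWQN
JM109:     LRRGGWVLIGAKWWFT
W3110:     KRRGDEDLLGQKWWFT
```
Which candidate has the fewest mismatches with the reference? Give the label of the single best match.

W3110

K12 differs at 9 positions; JM109 differs at 5 positions; W3110 differs at 3 positions. The closest is W3110.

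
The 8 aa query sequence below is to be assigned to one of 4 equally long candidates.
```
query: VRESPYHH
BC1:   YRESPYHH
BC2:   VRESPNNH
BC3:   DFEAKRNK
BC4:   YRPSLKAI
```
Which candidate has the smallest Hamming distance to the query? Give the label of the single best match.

BC1

Hamming distances to query — BC1: 1; BC2: 2; BC3: 7; BC4: 6.
Smallest is BC1 with 1 mismatch.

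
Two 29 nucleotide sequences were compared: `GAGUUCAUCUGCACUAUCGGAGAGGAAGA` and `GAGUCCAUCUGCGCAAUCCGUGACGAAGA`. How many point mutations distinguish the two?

6

The sequences differ at positions 5, 13, 15, 19, 21, 24 (1-based) — 6 in total.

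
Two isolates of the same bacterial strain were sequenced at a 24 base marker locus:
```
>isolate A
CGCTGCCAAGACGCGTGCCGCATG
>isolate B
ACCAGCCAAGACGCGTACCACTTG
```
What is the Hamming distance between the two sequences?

6

Comparing position by position, 6 bases differ: 1 (C/A), 2 (G/C), 4 (T/A), 17 (G/A), 20 (G/A), 22 (A/T).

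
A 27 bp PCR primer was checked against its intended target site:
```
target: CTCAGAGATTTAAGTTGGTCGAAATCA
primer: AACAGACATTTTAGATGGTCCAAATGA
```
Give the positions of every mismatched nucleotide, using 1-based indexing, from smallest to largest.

1, 2, 7, 12, 15, 21, 26

Scanning 1-based: 1: C/A; 2: T/A; 7: G/C; 12: A/T; 15: T/A; 21: G/C; 26: C/G.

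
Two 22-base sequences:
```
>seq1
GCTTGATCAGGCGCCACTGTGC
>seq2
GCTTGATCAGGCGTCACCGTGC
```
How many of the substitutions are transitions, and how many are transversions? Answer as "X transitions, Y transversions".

2 transitions, 0 transversions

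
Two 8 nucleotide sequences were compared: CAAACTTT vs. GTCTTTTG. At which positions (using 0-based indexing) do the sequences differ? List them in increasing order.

0, 1, 2, 3, 4, 7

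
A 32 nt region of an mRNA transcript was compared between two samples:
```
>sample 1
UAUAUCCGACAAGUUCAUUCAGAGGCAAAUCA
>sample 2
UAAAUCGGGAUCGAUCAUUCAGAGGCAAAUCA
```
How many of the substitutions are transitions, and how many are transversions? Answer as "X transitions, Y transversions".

1 transition, 6 transversions

Transitions (purine↔purine or pyrimidine↔pyrimidine): 9 A→G.
Transversions (purine↔pyrimidine): 3 U→A, 7 C→G, 10 C→A, 11 A→U, 12 A→C, 14 U→A.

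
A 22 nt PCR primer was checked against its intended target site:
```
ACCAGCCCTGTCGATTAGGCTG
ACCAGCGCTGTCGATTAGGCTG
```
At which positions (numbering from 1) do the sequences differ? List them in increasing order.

Differences at position 7 (C→G).

7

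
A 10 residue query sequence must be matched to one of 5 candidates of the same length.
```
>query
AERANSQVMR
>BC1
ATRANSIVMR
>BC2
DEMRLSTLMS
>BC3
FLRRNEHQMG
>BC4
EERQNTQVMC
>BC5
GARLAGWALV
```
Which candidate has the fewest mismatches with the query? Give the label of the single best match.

Hamming distances to query — BC1: 2; BC2: 7; BC3: 7; BC4: 4; BC5: 9.
Smallest is BC1 with 2 mismatches.

BC1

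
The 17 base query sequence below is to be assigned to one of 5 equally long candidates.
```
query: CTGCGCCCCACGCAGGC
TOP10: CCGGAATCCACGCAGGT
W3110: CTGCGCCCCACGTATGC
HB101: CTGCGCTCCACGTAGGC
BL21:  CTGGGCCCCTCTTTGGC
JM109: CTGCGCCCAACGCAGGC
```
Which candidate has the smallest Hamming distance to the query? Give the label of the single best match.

JM109

TOP10 differs at 6 bases; W3110 differs at 2 bases; HB101 differs at 2 bases; BL21 differs at 5 bases; JM109 differs at 1 base. The closest is JM109.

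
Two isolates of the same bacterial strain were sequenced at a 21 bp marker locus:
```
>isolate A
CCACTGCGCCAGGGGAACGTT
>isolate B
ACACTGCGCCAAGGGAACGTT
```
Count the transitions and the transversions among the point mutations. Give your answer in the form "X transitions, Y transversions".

Mismatches (1-based):
position 1: C→A (pyrimidine→purine, transversion)
position 12: G→A (purine→purine, transition)

1 transition, 1 transversion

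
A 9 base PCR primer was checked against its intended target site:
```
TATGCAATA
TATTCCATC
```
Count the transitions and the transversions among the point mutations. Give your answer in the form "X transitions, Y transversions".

Mismatches (1-based):
base 4: G→T (purine→pyrimidine, transversion)
base 6: A→C (purine→pyrimidine, transversion)
base 9: A→C (purine→pyrimidine, transversion)

0 transitions, 3 transversions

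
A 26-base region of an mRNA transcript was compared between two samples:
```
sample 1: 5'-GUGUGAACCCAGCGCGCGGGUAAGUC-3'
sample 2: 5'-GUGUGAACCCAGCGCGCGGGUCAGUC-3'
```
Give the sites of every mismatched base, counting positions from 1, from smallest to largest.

22

Differences at site 22 (A→C).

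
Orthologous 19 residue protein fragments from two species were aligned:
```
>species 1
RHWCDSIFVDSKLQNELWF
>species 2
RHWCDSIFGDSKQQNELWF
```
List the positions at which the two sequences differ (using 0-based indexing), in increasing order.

Differences at position 8 (V→G), position 12 (L→Q).

8, 12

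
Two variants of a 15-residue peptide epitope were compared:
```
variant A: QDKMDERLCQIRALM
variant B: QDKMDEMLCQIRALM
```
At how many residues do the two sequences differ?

1

Mismatches (1-based): residue 7: R→M.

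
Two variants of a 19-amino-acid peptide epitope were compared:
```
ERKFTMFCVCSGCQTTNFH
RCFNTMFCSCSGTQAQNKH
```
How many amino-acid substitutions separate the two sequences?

9

Comparing position by position, 9 residues differ: 1 (E/R), 2 (R/C), 3 (K/F), 4 (F/N), 9 (V/S), 13 (C/T), 15 (T/A), 16 (T/Q), 18 (F/K).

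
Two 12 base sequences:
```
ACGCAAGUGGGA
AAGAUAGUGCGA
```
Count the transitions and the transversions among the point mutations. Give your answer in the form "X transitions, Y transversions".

Mismatches (1-based):
base 2: C→A (pyrimidine→purine, transversion)
base 4: C→A (pyrimidine→purine, transversion)
base 5: A→U (purine→pyrimidine, transversion)
base 10: G→C (purine→pyrimidine, transversion)

0 transitions, 4 transversions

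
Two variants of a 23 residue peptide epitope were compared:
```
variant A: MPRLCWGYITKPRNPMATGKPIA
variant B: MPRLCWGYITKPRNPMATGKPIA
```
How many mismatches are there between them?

0

The two sequences are identical at every position.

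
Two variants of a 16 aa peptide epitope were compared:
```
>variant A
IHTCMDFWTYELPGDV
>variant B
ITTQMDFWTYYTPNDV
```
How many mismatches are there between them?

5

Mismatches (1-based): position 2: H→T; position 4: C→Q; position 11: E→Y; position 12: L→T; position 14: G→N.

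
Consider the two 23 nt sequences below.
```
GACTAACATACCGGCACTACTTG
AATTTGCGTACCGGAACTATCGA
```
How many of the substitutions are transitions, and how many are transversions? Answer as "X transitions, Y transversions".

Transitions (purine↔purine or pyrimidine↔pyrimidine): 1 G→A, 3 C→T, 6 A→G, 8 A→G, 20 C→T, 21 T→C, 23 G→A.
Transversions (purine↔pyrimidine): 5 A→T, 15 C→A, 22 T→G.

7 transitions, 3 transversions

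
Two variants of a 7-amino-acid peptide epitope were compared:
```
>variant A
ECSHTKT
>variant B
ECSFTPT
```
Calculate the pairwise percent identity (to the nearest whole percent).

2 positions differ (4, 6), so 5 of 7 match: 5/7 = 71.43%.

71%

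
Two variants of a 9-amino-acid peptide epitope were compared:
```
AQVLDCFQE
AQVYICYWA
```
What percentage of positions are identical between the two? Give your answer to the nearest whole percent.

Mismatches at positions 4, 5, 7, 8, 9 (1-based): 5 of 9.
Identical positions: 4/9 = 44.44% → 44%.

44%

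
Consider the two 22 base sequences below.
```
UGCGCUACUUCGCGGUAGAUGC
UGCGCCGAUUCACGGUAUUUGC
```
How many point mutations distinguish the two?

Mismatches (1-based): site 6: U→C; site 7: A→G; site 8: C→A; site 12: G→A; site 18: G→U; site 19: A→U.

6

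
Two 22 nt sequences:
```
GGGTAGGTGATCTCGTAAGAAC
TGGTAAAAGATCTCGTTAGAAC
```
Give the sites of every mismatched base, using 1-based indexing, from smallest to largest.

1, 6, 7, 8, 17

Scanning 1-based: 1: G/T; 6: G/A; 7: G/A; 8: T/A; 17: A/T.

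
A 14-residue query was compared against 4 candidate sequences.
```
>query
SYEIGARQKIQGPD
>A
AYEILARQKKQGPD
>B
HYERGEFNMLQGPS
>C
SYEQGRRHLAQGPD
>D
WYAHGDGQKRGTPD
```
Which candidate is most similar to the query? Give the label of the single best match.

A

Hamming distances to query — A: 3; B: 8; C: 5; D: 8.
Smallest is A with 3 mismatches.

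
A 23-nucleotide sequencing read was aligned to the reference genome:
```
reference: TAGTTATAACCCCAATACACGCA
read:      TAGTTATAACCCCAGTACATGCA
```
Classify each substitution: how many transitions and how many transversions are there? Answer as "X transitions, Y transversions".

Transitions (purine↔purine or pyrimidine↔pyrimidine): 15 A→G, 20 C→T.
Transversions (purine↔pyrimidine): none.

2 transitions, 0 transversions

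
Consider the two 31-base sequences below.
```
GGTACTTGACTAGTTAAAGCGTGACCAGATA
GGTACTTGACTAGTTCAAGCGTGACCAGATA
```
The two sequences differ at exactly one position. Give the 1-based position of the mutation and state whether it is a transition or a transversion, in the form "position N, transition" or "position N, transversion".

position 16, transversion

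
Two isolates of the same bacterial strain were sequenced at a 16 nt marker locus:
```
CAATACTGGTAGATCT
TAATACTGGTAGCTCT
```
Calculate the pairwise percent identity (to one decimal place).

87.5%

2 positions differ (1, 13), so 14 of 16 match: 14/16 = 87.5%.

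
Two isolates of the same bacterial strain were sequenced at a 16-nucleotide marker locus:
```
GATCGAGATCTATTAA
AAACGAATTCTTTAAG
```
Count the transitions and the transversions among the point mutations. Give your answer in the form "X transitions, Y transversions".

Mismatches (1-based):
base 1: G→A (purine→purine, transition)
base 3: T→A (pyrimidine→purine, transversion)
base 7: G→A (purine→purine, transition)
base 8: A→T (purine→pyrimidine, transversion)
base 12: A→T (purine→pyrimidine, transversion)
base 14: T→A (pyrimidine→purine, transversion)
base 16: A→G (purine→purine, transition)

3 transitions, 4 transversions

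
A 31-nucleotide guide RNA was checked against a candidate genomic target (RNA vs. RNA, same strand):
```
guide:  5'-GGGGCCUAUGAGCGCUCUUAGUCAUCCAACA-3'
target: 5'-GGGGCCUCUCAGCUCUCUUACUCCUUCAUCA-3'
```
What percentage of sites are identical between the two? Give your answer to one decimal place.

77.4%

7 positions differ (8, 10, 14, 21, 24, 26, 29), so 24 of 31 match: 24/31 = 77.42%.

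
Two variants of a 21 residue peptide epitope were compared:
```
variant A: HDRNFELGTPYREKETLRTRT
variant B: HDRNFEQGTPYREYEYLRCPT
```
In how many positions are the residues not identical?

5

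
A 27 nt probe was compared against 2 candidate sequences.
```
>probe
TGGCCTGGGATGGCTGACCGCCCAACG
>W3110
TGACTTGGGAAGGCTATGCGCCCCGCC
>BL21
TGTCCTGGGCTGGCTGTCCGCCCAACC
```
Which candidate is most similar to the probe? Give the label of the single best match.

BL21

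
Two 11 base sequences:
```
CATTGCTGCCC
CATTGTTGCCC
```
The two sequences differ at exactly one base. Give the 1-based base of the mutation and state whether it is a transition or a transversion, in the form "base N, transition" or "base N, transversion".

base 6, transition

The sequences differ only at base 6: C→T (pyrimidine→pyrimidine), a transition.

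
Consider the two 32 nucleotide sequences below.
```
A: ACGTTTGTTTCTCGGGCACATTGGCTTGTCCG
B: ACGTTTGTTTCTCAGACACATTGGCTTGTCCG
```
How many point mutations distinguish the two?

The sequences differ at positions 14, 16 (1-based) — 2 in total.

2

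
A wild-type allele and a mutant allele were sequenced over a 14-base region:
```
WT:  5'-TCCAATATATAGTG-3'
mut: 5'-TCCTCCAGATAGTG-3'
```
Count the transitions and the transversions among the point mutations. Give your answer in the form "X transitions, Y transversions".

1 transition, 3 transversions

Transitions (purine↔purine or pyrimidine↔pyrimidine): 6 T→C.
Transversions (purine↔pyrimidine): 4 A→T, 5 A→C, 8 T→G.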